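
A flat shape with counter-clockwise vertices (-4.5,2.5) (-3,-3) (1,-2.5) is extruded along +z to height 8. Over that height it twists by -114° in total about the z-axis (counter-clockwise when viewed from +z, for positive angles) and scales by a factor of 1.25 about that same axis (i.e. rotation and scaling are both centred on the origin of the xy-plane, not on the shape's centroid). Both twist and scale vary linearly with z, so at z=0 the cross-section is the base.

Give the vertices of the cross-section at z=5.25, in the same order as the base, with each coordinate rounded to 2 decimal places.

Cross-section at z=5.25: (1.44,5.82) (-4.29,2.46) (-2.50,-1.89)

t = z/height = 5.25/8 = 0.65625
s = 1 + (scale-1)·z/height = 1 + (1.25-1)·5.25/8 = 1.164063
θ = twist·z/height = -114°·5.25/8 = -74.8125° = -1.305724 rad
cos θ = 0.261979, sin θ = -0.965074 (intermediates below are computed at full precision and shown rounded to 5 d.p.)
v1: (-4.5,2.5) → rotate → (1.23378,4.99778) → ×s → (1.43620,5.81773) → (1.44,5.82)
v2: (-3,-3) → rotate → (-3.68116,2.10929) → ×s → (-4.28510,2.45534) → (-4.29,2.46)
v3: (1,-2.5) → rotate → (-2.15071,-1.62002) → ×s → (-2.50356,-1.88580) → (-2.50,-1.89)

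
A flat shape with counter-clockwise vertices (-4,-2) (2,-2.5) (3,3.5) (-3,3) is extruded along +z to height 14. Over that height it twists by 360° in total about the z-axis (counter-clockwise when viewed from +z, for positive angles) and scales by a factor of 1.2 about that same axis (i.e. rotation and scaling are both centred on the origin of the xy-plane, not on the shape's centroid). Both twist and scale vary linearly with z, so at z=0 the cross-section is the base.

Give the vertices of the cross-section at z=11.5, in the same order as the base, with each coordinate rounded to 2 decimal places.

t = z/height = 11.5/14 = 0.821429
s = 1 + (scale-1)·z/height = 1 + (1.2-1)·11.5/14 = 1.164286
θ = twist·z/height = 360°·11.5/14 = 295.7143° = 5.161188 rad
cos θ = 0.433884, sin θ = -0.900969 (intermediates below are computed at full precision and shown rounded to 5 d.p.)
v1: (-4,-2) → rotate → (-3.53747,2.73611) → ×s → (-4.11863,3.18561) → (-4.12,3.19)
v2: (2,-2.5) → rotate → (-1.38465,-2.88665) → ×s → (-1.61213,-3.36088) → (-1.61,-3.36)
v3: (3,3.5) → rotate → (4.45504,-1.18431) → ×s → (5.18694,-1.37888) → (5.19,-1.38)
v4: (-3,3) → rotate → (1.40126,4.00456) → ×s → (1.63146,4.66245) → (1.63,4.66)

Cross-section at z=11.5: (-4.12,3.19) (-1.61,-3.36) (5.19,-1.38) (1.63,4.66)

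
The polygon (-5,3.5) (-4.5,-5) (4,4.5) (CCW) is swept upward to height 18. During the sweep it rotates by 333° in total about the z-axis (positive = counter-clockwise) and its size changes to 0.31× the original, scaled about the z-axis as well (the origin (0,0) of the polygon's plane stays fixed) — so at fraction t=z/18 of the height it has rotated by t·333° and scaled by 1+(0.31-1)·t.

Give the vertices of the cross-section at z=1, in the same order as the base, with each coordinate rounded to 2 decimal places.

Cross-section at z=1: (-5.63,1.67) (-2.58,-5.93) (2.27,5.32)

t = z/height = 1/18 = 0.0555556
s = 1 + (scale-1)·z/height = 1 + (0.31-1)·1/18 = 0.961667
θ = twist·z/height = 333°·1/18 = 18.5000° = 0.322886 rad
cos θ = 0.948324, sin θ = 0.317305 (intermediates below are computed at full precision and shown rounded to 5 d.p.)
v1: (-5,3.5) → rotate → (-5.85218,1.73261) → ×s → (-5.62785,1.66619) → (-5.63,1.67)
v2: (-4.5,-5) → rotate → (-2.68093,-6.16949) → ×s → (-2.57816,-5.93299) → (-2.58,-5.93)
v3: (4,4.5) → rotate → (2.36542,5.53668) → ×s → (2.27475,5.32444) → (2.27,5.32)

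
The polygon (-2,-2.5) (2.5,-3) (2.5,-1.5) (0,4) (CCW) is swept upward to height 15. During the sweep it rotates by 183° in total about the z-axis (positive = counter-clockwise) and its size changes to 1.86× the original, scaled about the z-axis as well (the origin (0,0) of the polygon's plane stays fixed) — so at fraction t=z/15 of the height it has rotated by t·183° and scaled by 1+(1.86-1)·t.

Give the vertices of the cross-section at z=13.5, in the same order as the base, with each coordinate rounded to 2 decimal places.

t = z/height = 13.5/15 = 0.9
s = 1 + (scale-1)·z/height = 1 + (1.86-1)·13.5/15 = 1.774000
θ = twist·z/height = 183°·13.5/15 = 164.7000° = 2.874557 rad
cos θ = -0.964557, sin θ = 0.263873 (intermediates below are computed at full precision and shown rounded to 5 d.p.)
v1: (-2,-2.5) → rotate → (2.58880,1.88365) → ×s → (4.59253,3.34159) → (4.59,3.34)
v2: (2.5,-3) → rotate → (-1.61977,3.55335) → ×s → (-2.87348,6.30365) → (-2.87,6.30)
v3: (2.5,-1.5) → rotate → (-2.01558,2.10652) → ×s → (-3.57565,3.73696) → (-3.58,3.74)
v4: (0,4) → rotate → (-1.05549,-3.85823) → ×s → (-1.87244,-6.84450) → (-1.87,-6.84)

Cross-section at z=13.5: (4.59,3.34) (-2.87,6.30) (-3.58,3.74) (-1.87,-6.84)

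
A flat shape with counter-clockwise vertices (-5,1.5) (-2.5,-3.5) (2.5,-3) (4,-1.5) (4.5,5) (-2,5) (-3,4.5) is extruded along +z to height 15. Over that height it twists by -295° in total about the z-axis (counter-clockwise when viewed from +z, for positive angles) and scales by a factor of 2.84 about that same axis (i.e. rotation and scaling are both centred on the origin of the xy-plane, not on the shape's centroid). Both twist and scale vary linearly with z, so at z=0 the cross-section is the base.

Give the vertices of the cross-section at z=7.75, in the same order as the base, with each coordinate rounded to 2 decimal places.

t = z/height = 7.75/15 = 0.516667
s = 1 + (scale-1)·z/height = 1 + (2.84-1)·7.75/15 = 1.950667
θ = twist·z/height = -295°·7.75/15 = -152.4167° = -2.660173 rad
cos θ = -0.886338, sin θ = -0.463038 (intermediates below are computed at full precision and shown rounded to 5 d.p.)
v1: (-5,1.5) → rotate → (5.12625,0.98568) → ×s → (9.99960,1.92274) → (10.00,1.92)
v2: (-2.5,-3.5) → rotate → (0.59521,4.25978) → ×s → (1.16106,8.30941) → (1.16,8.31)
v3: (2.5,-3) → rotate → (-3.60496,1.50142) → ×s → (-7.03208,2.92877) → (-7.03,2.93)
v4: (4,-1.5) → rotate → (-4.23991,-0.52265) → ×s → (-8.27065,-1.01951) → (-8.27,-1.02)
v5: (4.5,5) → rotate → (-1.67333,-6.51536) → ×s → (-3.26411,-12.70930) → (-3.26,-12.71)
v6: (-2,5) → rotate → (4.08787,-3.50562) → ×s → (7.97407,-6.83829) → (7.97,-6.84)
v7: (-3,4.5) → rotate → (4.74269,-2.59941) → ×s → (9.25140,-5.07058) → (9.25,-5.07)

Cross-section at z=7.75: (10.00,1.92) (1.16,8.31) (-7.03,2.93) (-8.27,-1.02) (-3.26,-12.71) (7.97,-6.84) (9.25,-5.07)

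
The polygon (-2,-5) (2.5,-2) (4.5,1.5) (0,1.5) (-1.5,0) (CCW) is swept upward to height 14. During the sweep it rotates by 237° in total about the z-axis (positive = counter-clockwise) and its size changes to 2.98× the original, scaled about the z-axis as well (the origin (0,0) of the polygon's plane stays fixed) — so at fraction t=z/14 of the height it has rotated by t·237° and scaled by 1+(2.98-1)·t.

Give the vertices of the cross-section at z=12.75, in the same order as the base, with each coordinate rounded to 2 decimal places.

Cross-section at z=12.75: (-3.66,14.64) (-8.96,0.44) (-7.76,-10.79) (2.46,-3.41) (3.41,2.46)

t = z/height = 12.75/14 = 0.910714
s = 1 + (scale-1)·z/height = 1 + (2.98-1)·12.75/14 = 2.803214
θ = twist·z/height = 237°·12.75/14 = 215.8393° = 3.767106 rad
cos θ = -0.810663, sin θ = -0.585514 (intermediates below are computed at full precision and shown rounded to 5 d.p.)
v1: (-2,-5) → rotate → (-1.30624,5.22434) → ×s → (-3.66168,14.64494) → (-3.66,14.64)
v2: (2.5,-2) → rotate → (-3.19768,0.15754) → ×s → (-8.96379,0.44162) → (-8.96,0.44)
v3: (4.5,1.5) → rotate → (-2.76971,-3.85081) → ×s → (-7.76409,-10.79463) → (-7.76,-10.79)
v4: (0,1.5) → rotate → (0.87827,-1.21599) → ×s → (2.46198,-3.40869) → (2.46,-3.41)
v5: (-1.5,0) → rotate → (1.21599,0.87827) → ×s → (3.40869,2.46198) → (3.41,2.46)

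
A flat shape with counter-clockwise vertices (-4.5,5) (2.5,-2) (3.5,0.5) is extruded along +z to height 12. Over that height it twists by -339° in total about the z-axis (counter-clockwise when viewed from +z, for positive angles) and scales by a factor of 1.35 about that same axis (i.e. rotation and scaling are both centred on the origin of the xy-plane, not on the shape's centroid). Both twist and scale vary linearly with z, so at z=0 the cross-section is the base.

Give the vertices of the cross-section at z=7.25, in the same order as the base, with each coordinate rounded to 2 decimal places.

Cross-section at z=7.25: (2.41,-7.79) (-1.73,3.47) (-4.10,1.23)

t = z/height = 7.25/12 = 0.604167
s = 1 + (scale-1)·z/height = 1 + (1.35-1)·7.25/12 = 1.211458
θ = twist·z/height = -339°·7.25/12 = -204.8125° = -3.574652 rad
cos θ = -0.907686, sin θ = 0.419650 (intermediates below are computed at full precision and shown rounded to 5 d.p.)
v1: (-4.5,5) → rotate → (1.98634,-6.42686) → ×s → (2.40636,-7.78587) → (2.41,-7.79)
v2: (2.5,-2) → rotate → (-1.42991,2.86450) → ×s → (-1.73228,3.47022) → (-1.73,3.47)
v3: (3.5,0.5) → rotate → (-3.38673,1.01493) → ×s → (-4.10288,1.22955) → (-4.10,1.23)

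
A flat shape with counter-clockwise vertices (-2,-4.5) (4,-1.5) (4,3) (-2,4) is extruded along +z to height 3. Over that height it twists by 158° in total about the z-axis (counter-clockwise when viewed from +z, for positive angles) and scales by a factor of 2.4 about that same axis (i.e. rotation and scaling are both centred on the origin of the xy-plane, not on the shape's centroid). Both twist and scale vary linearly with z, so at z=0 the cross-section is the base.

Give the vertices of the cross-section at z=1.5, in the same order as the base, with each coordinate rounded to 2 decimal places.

t = z/height = 1.5/3 = 0.5
s = 1 + (scale-1)·z/height = 1 + (2.4-1)·1.5/3 = 1.700000
θ = twist·z/height = 158°·1.5/3 = 79.0000° = 1.378810 rad
cos θ = 0.190809, sin θ = 0.981627 (intermediates below are computed at full precision and shown rounded to 5 d.p.)
v1: (-2,-4.5) → rotate → (4.03570,-2.82189) → ×s → (6.86070,-4.79722) → (6.86,-4.80)
v2: (4,-1.5) → rotate → (2.23568,3.64030) → ×s → (3.80065,6.18850) → (3.80,6.19)
v3: (4,3) → rotate → (-2.18165,4.49894) → ×s → (-3.70880,7.64819) → (-3.71,7.65)
v4: (-2,4) → rotate → (-4.30813,-1.20002) → ×s → (-7.32382,-2.04003) → (-7.32,-2.04)

Cross-section at z=1.5: (6.86,-4.80) (3.80,6.19) (-3.71,7.65) (-7.32,-2.04)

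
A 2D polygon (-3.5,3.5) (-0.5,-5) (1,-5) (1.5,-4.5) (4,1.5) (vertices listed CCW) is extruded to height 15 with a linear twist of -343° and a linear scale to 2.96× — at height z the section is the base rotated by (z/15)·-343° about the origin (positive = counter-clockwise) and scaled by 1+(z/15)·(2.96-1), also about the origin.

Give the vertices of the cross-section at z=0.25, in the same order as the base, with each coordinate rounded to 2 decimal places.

t = z/height = 0.25/15 = 0.0166667
s = 1 + (scale-1)·z/height = 1 + (2.96-1)·0.25/15 = 1.032667
θ = twist·z/height = -343°·0.25/15 = -5.7167° = -0.099775 rad
cos θ = 0.995027, sin θ = -0.099609 (intermediates below are computed at full precision and shown rounded to 5 d.p.)
v1: (-3.5,3.5) → rotate → (-3.13396,3.83123) → ×s → (-3.23634,3.95638) → (-3.24,3.96)
v2: (-0.5,-5) → rotate → (-0.99556,-4.92533) → ×s → (-1.02808,-5.08622) → (-1.03,-5.09)
v3: (1,-5) → rotate → (0.49698,-5.07474) → ×s → (0.51322,-5.24052) → (0.51,-5.24)
v4: (1.5,-4.5) → rotate → (1.04430,-4.62703) → ×s → (1.07841,-4.77818) → (1.08,-4.78)
v5: (4,1.5) → rotate → (4.12952,1.09410) → ×s → (4.26442,1.12984) → (4.26,1.13)

Cross-section at z=0.25: (-3.24,3.96) (-1.03,-5.09) (0.51,-5.24) (1.08,-4.78) (4.26,1.13)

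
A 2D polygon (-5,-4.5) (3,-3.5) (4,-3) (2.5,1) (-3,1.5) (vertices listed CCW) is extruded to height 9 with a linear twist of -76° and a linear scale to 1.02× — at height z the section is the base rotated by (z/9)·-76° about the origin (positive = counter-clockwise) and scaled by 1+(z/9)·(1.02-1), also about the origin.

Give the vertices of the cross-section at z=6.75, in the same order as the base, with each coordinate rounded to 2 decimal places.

Cross-section at z=6.75: (-6.59,1.77) (-1.32,-4.49) (-0.34,-5.06) (2.23,-1.58) (-0.38,3.38)

t = z/height = 6.75/9 = 0.75
s = 1 + (scale-1)·z/height = 1 + (1.02-1)·6.75/9 = 1.015000
θ = twist·z/height = -76°·6.75/9 = -57.0000° = -0.994838 rad
cos θ = 0.544639, sin θ = -0.838671 (intermediates below are computed at full precision and shown rounded to 5 d.p.)
v1: (-5,-4.5) → rotate → (-6.49721,1.74248) → ×s → (-6.59467,1.76861) → (-6.59,1.77)
v2: (3,-3.5) → rotate → (-1.30143,-4.42225) → ×s → (-1.32095,-4.48858) → (-1.32,-4.49)
v3: (4,-3) → rotate → (-0.33746,-4.98860) → ×s → (-0.34252,-5.06343) → (-0.34,-5.06)
v4: (2.5,1) → rotate → (2.20027,-1.55204) → ×s → (2.23327,-1.57532) → (2.23,-1.58)
v5: (-3,1.5) → rotate → (-0.37591,3.33297) → ×s → (-0.38155,3.38296) → (-0.38,3.38)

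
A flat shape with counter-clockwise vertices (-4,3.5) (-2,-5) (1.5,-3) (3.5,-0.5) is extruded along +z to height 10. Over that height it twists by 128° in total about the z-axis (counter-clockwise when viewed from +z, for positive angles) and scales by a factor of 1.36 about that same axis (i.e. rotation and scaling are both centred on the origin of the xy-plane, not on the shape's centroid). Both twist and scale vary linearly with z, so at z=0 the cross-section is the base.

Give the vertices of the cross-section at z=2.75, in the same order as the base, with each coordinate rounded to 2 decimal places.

t = z/height = 2.75/10 = 0.275
s = 1 + (scale-1)·z/height = 1 + (1.36-1)·2.75/10 = 1.099000
θ = twist·z/height = 128°·2.75/10 = 35.2000° = 0.614356 rad
cos θ = 0.817145, sin θ = 0.576432 (intermediates below are computed at full precision and shown rounded to 5 d.p.)
v1: (-4,3.5) → rotate → (-5.28609,0.55428) → ×s → (-5.80942,0.60915) → (-5.81,0.61)
v2: (-2,-5) → rotate → (1.24787,-5.23859) → ×s → (1.37141,-5.75721) → (1.37,-5.76)
v3: (1.5,-3) → rotate → (2.95501,-1.58679) → ×s → (3.24756,-1.74388) → (3.25,-1.74)
v4: (3.5,-0.5) → rotate → (3.14822,1.60894) → ×s → (3.45990,1.76823) → (3.46,1.77)

Cross-section at z=2.75: (-5.81,0.61) (1.37,-5.76) (3.25,-1.74) (3.46,1.77)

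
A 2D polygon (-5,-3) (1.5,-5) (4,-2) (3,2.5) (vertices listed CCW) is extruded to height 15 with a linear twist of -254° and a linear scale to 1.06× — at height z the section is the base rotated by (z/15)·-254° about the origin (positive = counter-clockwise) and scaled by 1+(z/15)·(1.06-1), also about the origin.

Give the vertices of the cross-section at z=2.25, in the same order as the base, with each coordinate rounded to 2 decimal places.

Cross-section at z=2.25: (-5.84,0.73) (-1.92,-4.90) (1.93,-4.08) (3.94,0.12)

t = z/height = 2.25/15 = 0.15
s = 1 + (scale-1)·z/height = 1 + (1.06-1)·2.25/15 = 1.009000
θ = twist·z/height = -254°·2.25/15 = -38.1000° = -0.664970 rad
cos θ = 0.786935, sin θ = -0.617036 (intermediates below are computed at full precision and shown rounded to 5 d.p.)
v1: (-5,-3) → rotate → (-5.78578,0.72437) → ×s → (-5.83785,0.73089) → (-5.84,0.73)
v2: (1.5,-5) → rotate → (-1.90478,-4.86023) → ×s → (-1.92192,-4.90397) → (-1.92,-4.90)
v3: (4,-2) → rotate → (1.91367,-4.04201) → ×s → (1.93089,-4.07839) → (1.93,-4.08)
v4: (3,2.5) → rotate → (3.90339,0.11623) → ×s → (3.93853,0.11728) → (3.94,0.12)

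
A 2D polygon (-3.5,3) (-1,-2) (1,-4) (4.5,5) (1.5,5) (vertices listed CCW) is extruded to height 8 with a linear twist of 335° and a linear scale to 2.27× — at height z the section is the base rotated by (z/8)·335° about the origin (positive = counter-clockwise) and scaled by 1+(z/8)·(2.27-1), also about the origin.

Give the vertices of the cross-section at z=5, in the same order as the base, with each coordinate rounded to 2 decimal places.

Cross-section at z=5: (8.11,-1.61) (-0.20,4.01) (-5.08,5.37) (-2.63,-11.78) (2.05,-9.14)

t = z/height = 5/8 = 0.625
s = 1 + (scale-1)·z/height = 1 + (2.27-1)·5/8 = 1.793750
θ = twist·z/height = 335°·5/8 = 209.3750° = 3.654283 rad
cos θ = -0.871428, sin θ = -0.490524 (intermediates below are computed at full precision and shown rounded to 5 d.p.)
v1: (-3.5,3) → rotate → (4.52157,-0.89745) → ×s → (8.11056,-1.60980) → (8.11,-1.61)
v2: (-1,-2) → rotate → (-0.10962,2.23338) → ×s → (-0.19663,4.00612) → (-0.20,4.01)
v3: (1,-4) → rotate → (-2.83352,2.99519) → ×s → (-5.08263,5.37262) → (-5.08,5.37)
v4: (4.5,5) → rotate → (-1.46881,-6.56450) → ×s → (-2.63467,-11.77506) → (-2.63,-11.78)
v5: (1.5,5) → rotate → (1.14548,-5.09292) → ×s → (2.05470,-9.13543) → (2.05,-9.14)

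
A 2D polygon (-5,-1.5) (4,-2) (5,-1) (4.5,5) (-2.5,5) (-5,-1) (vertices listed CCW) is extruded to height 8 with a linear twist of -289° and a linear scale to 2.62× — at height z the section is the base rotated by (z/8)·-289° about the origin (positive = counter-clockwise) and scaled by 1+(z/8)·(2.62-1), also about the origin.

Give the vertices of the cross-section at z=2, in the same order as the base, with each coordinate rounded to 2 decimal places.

t = z/height = 2/8 = 0.25
s = 1 + (scale-1)·z/height = 1 + (2.62-1)·2/8 = 1.405000
θ = twist·z/height = -289°·2/8 = -72.2500° = -1.261000 rad
cos θ = 0.304864, sin θ = -0.952396 (intermediates below are computed at full precision and shown rounded to 5 d.p.)
v1: (-5,-1.5) → rotate → (-2.95292,4.30468) → ×s → (-4.14885,6.04808) → (-4.15,6.05)
v2: (4,-2) → rotate → (-0.68533,-4.41931) → ×s → (-0.96289,-6.20913) → (-0.96,-6.21)
v3: (5,-1) → rotate → (0.57193,-5.06684) → ×s → (0.80356,-7.11891) → (0.80,-7.12)
v4: (4.5,5) → rotate → (6.13387,-2.76146) → ×s → (8.61809,-3.87985) → (8.62,-3.88)
v5: (-2.5,5) → rotate → (3.99982,3.90531) → ×s → (5.61974,5.48696) → (5.62,5.49)
v6: (-5,-1) → rotate → (-2.47672,4.45711) → ×s → (-3.47979,6.26225) → (-3.48,6.26)

Cross-section at z=2: (-4.15,6.05) (-0.96,-6.21) (0.80,-7.12) (8.62,-3.88) (5.62,5.49) (-3.48,6.26)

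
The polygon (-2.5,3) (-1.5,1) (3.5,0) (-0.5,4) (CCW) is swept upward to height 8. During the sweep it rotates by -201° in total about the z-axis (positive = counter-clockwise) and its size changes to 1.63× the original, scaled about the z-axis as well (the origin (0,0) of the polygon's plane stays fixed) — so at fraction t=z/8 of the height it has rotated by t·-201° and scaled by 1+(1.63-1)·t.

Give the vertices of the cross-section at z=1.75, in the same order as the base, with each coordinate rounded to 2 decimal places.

t = z/height = 1.75/8 = 0.21875
s = 1 + (scale-1)·z/height = 1 + (1.63-1)·1.75/8 = 1.137813
θ = twist·z/height = -201°·1.75/8 = -43.9688° = -0.767399 rad
cos θ = 0.719719, sin θ = -0.694266 (intermediates below are computed at full precision and shown rounded to 5 d.p.)
v1: (-2.5,3) → rotate → (0.28350,3.89482) → ×s → (0.32257,4.43158) → (0.32,4.43)
v2: (-1.5,1) → rotate → (-0.38531,1.76112) → ×s → (-0.43841,2.00382) → (-0.44,2.00)
v3: (3.5,0) → rotate → (2.51901,-2.42993) → ×s → (2.86617,-2.76481) → (2.87,-2.76)
v4: (-0.5,4) → rotate → (2.41720,3.22601) → ×s → (2.75033,3.67059) → (2.75,3.67)

Cross-section at z=1.75: (0.32,4.43) (-0.44,2.00) (2.87,-2.76) (2.75,3.67)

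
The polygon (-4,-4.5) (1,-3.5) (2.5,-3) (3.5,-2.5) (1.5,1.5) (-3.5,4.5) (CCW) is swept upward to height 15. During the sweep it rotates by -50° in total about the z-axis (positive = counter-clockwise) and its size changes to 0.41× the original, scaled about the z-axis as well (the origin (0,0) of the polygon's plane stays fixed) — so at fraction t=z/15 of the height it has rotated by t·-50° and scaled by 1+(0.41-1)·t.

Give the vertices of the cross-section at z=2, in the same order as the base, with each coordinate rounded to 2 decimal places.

Cross-section at z=2: (-4.14,-3.69) (0.54,-3.31) (1.97,-3.01) (2.94,-2.66) (1.53,1.21) (-2.72,4.49)

t = z/height = 2/15 = 0.133333
s = 1 + (scale-1)·z/height = 1 + (0.41-1)·2/15 = 0.921333
θ = twist·z/height = -50°·2/15 = -6.6667° = -0.116355 rad
cos θ = 0.993238, sin θ = -0.116093 (intermediates below are computed at full precision and shown rounded to 5 d.p.)
v1: (-4,-4.5) → rotate → (-4.49537,-4.00520) → ×s → (-4.14174,-3.69013) → (-4.14,-3.69)
v2: (1,-3.5) → rotate → (0.58691,-3.59243) → ×s → (0.54074,-3.30982) → (0.54,-3.31)
v3: (2.5,-3) → rotate → (2.13482,-3.26995) → ×s → (1.96688,-3.01271) → (1.97,-3.01)
v4: (3.5,-2.5) → rotate → (3.18610,-2.88942) → ×s → (2.93546,-2.66212) → (2.94,-2.66)
v5: (1.5,1.5) → rotate → (1.66400,1.31572) → ×s → (1.53310,1.21222) → (1.53,1.21)
v6: (-3.5,4.5) → rotate → (-2.95392,4.87590) → ×s → (-2.72154,4.49233) → (-2.72,4.49)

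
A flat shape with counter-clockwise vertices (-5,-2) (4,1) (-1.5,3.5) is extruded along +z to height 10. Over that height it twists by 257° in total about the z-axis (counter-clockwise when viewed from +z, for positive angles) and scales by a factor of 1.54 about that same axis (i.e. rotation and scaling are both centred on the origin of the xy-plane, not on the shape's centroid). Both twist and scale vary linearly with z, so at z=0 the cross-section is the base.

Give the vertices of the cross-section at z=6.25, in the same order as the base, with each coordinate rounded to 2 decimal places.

t = z/height = 6.25/10 = 0.625
s = 1 + (scale-1)·z/height = 1 + (1.54-1)·6.25/10 = 1.337500
θ = twist·z/height = 257°·6.25/10 = 160.6250° = 2.803435 rad
cos θ = -0.943368, sin θ = 0.331750 (intermediates below are computed at full precision and shown rounded to 5 d.p.)
v1: (-5,-2) → rotate → (5.38034,0.22799) → ×s → (7.19620,0.30493) → (7.20,0.30)
v2: (4,1) → rotate → (-4.10522,0.38363) → ×s → (-5.49073,0.51311) → (-5.49,0.51)
v3: (-1.5,3.5) → rotate → (0.25393,-3.79941) → ×s → (0.33963,-5.08171) → (0.34,-5.08)

Cross-section at z=6.25: (7.20,0.30) (-5.49,0.51) (0.34,-5.08)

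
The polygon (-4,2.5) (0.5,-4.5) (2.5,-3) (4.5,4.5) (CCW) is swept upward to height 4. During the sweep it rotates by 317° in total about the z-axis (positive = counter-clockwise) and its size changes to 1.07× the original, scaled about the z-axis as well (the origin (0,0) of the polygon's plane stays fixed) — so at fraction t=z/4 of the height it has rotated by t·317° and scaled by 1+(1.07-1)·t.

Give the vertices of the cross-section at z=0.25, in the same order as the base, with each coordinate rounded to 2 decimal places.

Cross-section at z=0.25: (-4.63,1.00) (2.00,-4.08) (3.38,-1.98) (2.72,5.78)

t = z/height = 0.25/4 = 0.0625
s = 1 + (scale-1)·z/height = 1 + (1.07-1)·0.25/4 = 1.004375
θ = twist·z/height = 317°·0.25/4 = 19.8125° = 0.345793 rad
cos θ = 0.940807, sin θ = 0.338943 (intermediates below are computed at full precision and shown rounded to 5 d.p.)
v1: (-4,2.5) → rotate → (-4.61059,0.99624) → ×s → (-4.63076,1.00060) → (-4.63,1.00)
v2: (0.5,-4.5) → rotate → (1.99565,-4.06416) → ×s → (2.00438,-4.08194) → (2.00,-4.08)
v3: (2.5,-3) → rotate → (3.36885,-1.97506) → ×s → (3.38359,-1.98370) → (3.38,-1.98)
v4: (4.5,4.5) → rotate → (2.70839,5.75888) → ×s → (2.72024,5.78407) → (2.72,5.78)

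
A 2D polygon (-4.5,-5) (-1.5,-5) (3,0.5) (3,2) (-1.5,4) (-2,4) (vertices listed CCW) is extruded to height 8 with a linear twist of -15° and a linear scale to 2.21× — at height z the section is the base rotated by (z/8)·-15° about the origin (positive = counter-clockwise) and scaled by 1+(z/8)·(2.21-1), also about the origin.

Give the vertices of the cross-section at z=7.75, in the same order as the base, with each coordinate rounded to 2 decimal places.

Cross-section at z=7.75: (-12.19,-8.06) (-5.88,-9.70) (6.58,-0.58) (7.40,2.57) (-0.97,9.23) (-2.03,9.50)

t = z/height = 7.75/8 = 0.96875
s = 1 + (scale-1)·z/height = 1 + (2.21-1)·7.75/8 = 2.172188
θ = twist·z/height = -15°·7.75/8 = -14.5313° = -0.253618 rad
cos θ = 0.968011, sin θ = -0.250908 (intermediates below are computed at full precision and shown rounded to 5 d.p.)
v1: (-4.5,-5) → rotate → (-5.61059,-3.71097) → ×s → (-12.18725,-8.06092) → (-12.19,-8.06)
v2: (-1.5,-5) → rotate → (-2.70656,-4.46369) → ×s → (-5.87915,-9.69598) → (-5.88,-9.70)
v3: (3,0.5) → rotate → (3.02949,-0.26872) → ×s → (6.58061,-0.58371) → (6.58,-0.58)
v4: (3,2) → rotate → (3.40585,1.18330) → ×s → (7.39814,2.57034) → (7.40,2.57)
v5: (-1.5,4) → rotate → (-0.44838,4.24841) → ×s → (-0.97397,9.22833) → (-0.97,9.23)
v6: (-2,4) → rotate → (-0.93239,4.37386) → ×s → (-2.02533,9.50084) → (-2.03,9.50)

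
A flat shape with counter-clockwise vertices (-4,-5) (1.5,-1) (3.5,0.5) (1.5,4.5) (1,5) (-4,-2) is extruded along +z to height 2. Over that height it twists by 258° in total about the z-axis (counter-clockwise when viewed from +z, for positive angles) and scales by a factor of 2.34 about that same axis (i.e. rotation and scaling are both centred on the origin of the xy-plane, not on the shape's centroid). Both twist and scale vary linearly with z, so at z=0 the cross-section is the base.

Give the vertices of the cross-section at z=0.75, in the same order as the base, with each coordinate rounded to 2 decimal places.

t = z/height = 0.75/2 = 0.375
s = 1 + (scale-1)·z/height = 1 + (2.34-1)·0.75/2 = 1.502500
θ = twist·z/height = 258°·0.75/2 = 96.7500° = 1.688606 rad
cos θ = -0.117537, sin θ = 0.993068 (intermediates below are computed at full precision and shown rounded to 5 d.p.)
v1: (-4,-5) → rotate → (5.43549,-3.38459) → ×s → (8.16683,-5.08534) → (8.17,-5.09)
v2: (1.5,-1) → rotate → (0.81676,1.60714) → ×s → (1.22719,2.41473) → (1.23,2.41)
v3: (3.5,0.5) → rotate → (-0.90792,3.41697) → ×s → (-1.36414,5.13400) → (-1.36,5.13)
v4: (1.5,4.5) → rotate → (-4.64511,0.96068) → ×s → (-6.97928,1.44343) → (-6.98,1.44)
v5: (1,5) → rotate → (-5.08288,0.40538) → ×s → (-7.63703,0.60909) → (-7.64,0.61)
v6: (-4,-2) → rotate → (2.45629,-3.73720) → ×s → (3.69057,-5.61514) → (3.69,-5.62)

Cross-section at z=0.75: (8.17,-5.09) (1.23,2.41) (-1.36,5.13) (-6.98,1.44) (-7.64,0.61) (3.69,-5.62)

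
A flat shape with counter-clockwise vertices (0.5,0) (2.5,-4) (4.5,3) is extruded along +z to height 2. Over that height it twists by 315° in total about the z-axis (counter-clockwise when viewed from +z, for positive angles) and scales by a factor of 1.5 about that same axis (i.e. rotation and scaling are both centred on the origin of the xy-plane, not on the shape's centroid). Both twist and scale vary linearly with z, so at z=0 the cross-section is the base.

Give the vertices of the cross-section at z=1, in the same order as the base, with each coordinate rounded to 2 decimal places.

Cross-section at z=1: (-0.58,0.24) (-0.97,5.82) (-6.63,-1.31)

t = z/height = 1/2 = 0.5
s = 1 + (scale-1)·z/height = 1 + (1.5-1)·1/2 = 1.250000
θ = twist·z/height = 315°·1/2 = 157.5000° = 2.748894 rad
cos θ = -0.923880, sin θ = 0.382683 (intermediates below are computed at full precision and shown rounded to 5 d.p.)
v1: (0.5,0) → rotate → (-0.46194,0.19134) → ×s → (-0.57742,0.23918) → (-0.58,0.24)
v2: (2.5,-4) → rotate → (-0.77897,4.65223) → ×s → (-0.97371,5.81528) → (-0.97,5.82)
v3: (4.5,3) → rotate → (-5.30551,-1.04956) → ×s → (-6.63189,-1.31195) → (-6.63,-1.31)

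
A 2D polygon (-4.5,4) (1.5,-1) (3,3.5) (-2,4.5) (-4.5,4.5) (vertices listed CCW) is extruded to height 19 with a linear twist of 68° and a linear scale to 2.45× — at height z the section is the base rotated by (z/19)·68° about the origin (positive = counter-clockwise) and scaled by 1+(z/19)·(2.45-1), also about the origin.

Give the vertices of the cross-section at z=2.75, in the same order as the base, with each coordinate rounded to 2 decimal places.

Cross-section at z=2.75: (-6.19,3.84) (1.99,-0.88) (2.85,4.79) (-3.31,4.95) (-6.29,4.43)

t = z/height = 2.75/19 = 0.144737
s = 1 + (scale-1)·z/height = 1 + (2.45-1)·2.75/19 = 1.209868
θ = twist·z/height = 68°·2.75/19 = 9.8421° = 0.171777 rad
cos θ = 0.985283, sin θ = 0.170934 (intermediates below are computed at full precision and shown rounded to 5 d.p.)
v1: (-4.5,4) → rotate → (-5.11751,3.17193) → ×s → (-6.19151,3.83762) → (-6.19,3.84)
v2: (1.5,-1) → rotate → (1.64886,-0.72888) → ×s → (1.99490,-0.88185) → (1.99,-0.88)
v3: (3,3.5) → rotate → (2.35758,3.96129) → ×s → (2.85236,4.79264) → (2.85,4.79)
v4: (-2,4.5) → rotate → (-2.73977,4.09190) → ×s → (-3.31476,4.95067) → (-3.31,4.95)
v5: (-4.5,4.5) → rotate → (-5.20297,3.66457) → ×s → (-6.29491,4.43365) → (-6.29,4.43)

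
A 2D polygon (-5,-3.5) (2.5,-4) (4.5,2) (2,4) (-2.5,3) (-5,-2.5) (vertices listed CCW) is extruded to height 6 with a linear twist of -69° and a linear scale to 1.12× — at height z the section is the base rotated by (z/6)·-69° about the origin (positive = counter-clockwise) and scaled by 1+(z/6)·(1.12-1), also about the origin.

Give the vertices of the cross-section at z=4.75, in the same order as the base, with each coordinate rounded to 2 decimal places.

Cross-section at z=4.75: (-6.29,2.25) (-1.99,-4.77) (4.64,-2.75) (4.84,0.75) (1.09,4.13) (-5.40,2.88)

t = z/height = 4.75/6 = 0.791667
s = 1 + (scale-1)·z/height = 1 + (1.12-1)·4.75/6 = 1.095000
θ = twist·z/height = -69°·4.75/6 = -54.6250° = -0.953386 rad
cos θ = 0.578925, sin θ = -0.815380 (intermediates below are computed at full precision and shown rounded to 5 d.p.)
v1: (-5,-3.5) → rotate → (-5.74846,2.05066) → ×s → (-6.29456,2.24548) → (-6.29,2.25)
v2: (2.5,-4) → rotate → (-1.81421,-4.35415) → ×s → (-1.98656,-4.76780) → (-1.99,-4.77)
v3: (4.5,2) → rotate → (4.23593,-2.51136) → ×s → (4.63834,-2.74994) → (4.64,-2.75)
v4: (2,4) → rotate → (4.41937,0.68494) → ×s → (4.83921,0.75001) → (4.84,0.75)
v5: (-2.5,3) → rotate → (0.99883,3.77523) → ×s → (1.09372,4.13387) → (1.09,4.13)
v6: (-5,-2.5) → rotate → (-4.93308,2.62959) → ×s → (-5.40172,2.87940) → (-5.40,2.88)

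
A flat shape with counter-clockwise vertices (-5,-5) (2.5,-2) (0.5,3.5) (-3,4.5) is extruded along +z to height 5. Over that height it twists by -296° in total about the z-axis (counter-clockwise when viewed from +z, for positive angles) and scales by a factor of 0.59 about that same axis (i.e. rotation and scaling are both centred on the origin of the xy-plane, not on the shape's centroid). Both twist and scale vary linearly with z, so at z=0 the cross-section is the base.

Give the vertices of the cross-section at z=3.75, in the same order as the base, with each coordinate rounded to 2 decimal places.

t = z/height = 3.75/5 = 0.75
s = 1 + (scale-1)·z/height = 1 + (0.59-1)·3.75/5 = 0.692500
θ = twist·z/height = -296°·3.75/5 = -222.0000° = -3.874631 rad
cos θ = -0.743145, sin θ = 0.669131 (intermediates below are computed at full precision and shown rounded to 5 d.p.)
v1: (-5,-5) → rotate → (7.06138,0.37007) → ×s → (4.89000,0.25627) → (4.89,0.26)
v2: (2.5,-2) → rotate → (-0.51960,3.15912) → ×s → (-0.35982,2.18769) → (-0.36,2.19)
v3: (0.5,3.5) → rotate → (-2.71353,-2.26644) → ×s → (-1.87912,-1.56951) → (-1.88,-1.57)
v4: (-3,4.5) → rotate → (-0.78165,-5.35154) → ×s → (-0.54129,-3.70594) → (-0.54,-3.71)

Cross-section at z=3.75: (4.89,0.26) (-0.36,2.19) (-1.88,-1.57) (-0.54,-3.71)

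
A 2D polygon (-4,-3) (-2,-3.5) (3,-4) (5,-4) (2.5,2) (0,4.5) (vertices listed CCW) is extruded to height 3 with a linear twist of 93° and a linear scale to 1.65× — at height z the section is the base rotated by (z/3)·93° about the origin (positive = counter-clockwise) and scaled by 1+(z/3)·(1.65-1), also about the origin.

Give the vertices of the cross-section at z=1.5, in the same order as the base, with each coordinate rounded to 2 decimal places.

t = z/height = 1.5/3 = 0.5
s = 1 + (scale-1)·z/height = 1 + (1.65-1)·1.5/3 = 1.325000
θ = twist·z/height = 93°·1.5/3 = 46.5000° = 0.811578 rad
cos θ = 0.688355, sin θ = 0.725374 (intermediates below are computed at full precision and shown rounded to 5 d.p.)
v1: (-4,-3) → rotate → (-0.57730,-4.96656) → ×s → (-0.76492,-6.58069) → (-0.76,-6.58)
v2: (-2,-3.5) → rotate → (1.16210,-3.85999) → ×s → (1.53978,-5.11449) → (1.54,-5.11)
v3: (3,-4) → rotate → (4.96656,-0.57730) → ×s → (6.58069,-0.76492) → (6.58,-0.76)
v4: (5,-4) → rotate → (6.34327,0.87345) → ×s → (8.40483,1.15733) → (8.40,1.16)
v5: (2.5,2) → rotate → (0.27014,3.19015) → ×s → (0.35793,4.22694) → (0.36,4.23)
v6: (0,4.5) → rotate → (-3.26418,3.09760) → ×s → (-4.32504,4.10431) → (-4.33,4.10)

Cross-section at z=1.5: (-0.76,-6.58) (1.54,-5.11) (6.58,-0.76) (8.40,1.16) (0.36,4.23) (-4.33,4.10)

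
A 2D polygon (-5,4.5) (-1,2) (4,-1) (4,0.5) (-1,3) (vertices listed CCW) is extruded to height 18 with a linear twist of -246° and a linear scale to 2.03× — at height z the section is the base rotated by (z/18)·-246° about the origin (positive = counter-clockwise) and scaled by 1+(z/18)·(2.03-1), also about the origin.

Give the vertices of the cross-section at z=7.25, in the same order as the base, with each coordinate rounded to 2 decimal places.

Cross-section at z=7.25: (7.40,5.98) (3.02,0.95) (-2.29,-5.37) (-0.19,-5.70) (4.41,0.73)

t = z/height = 7.25/18 = 0.402778
s = 1 + (scale-1)·z/height = 1 + (2.03-1)·7.25/18 = 1.414861
θ = twist·z/height = -246°·7.25/18 = -99.0833° = -1.729330 rad
cos θ = -0.157871, sin θ = -0.987460 (intermediates below are computed at full precision and shown rounded to 5 d.p.)
v1: (-5,4.5) → rotate → (5.23292,4.22688) → ×s → (7.40386,5.98045) → (7.40,5.98)
v2: (-1,2) → rotate → (2.13279,0.67172) → ×s → (3.01760,0.95039) → (3.02,0.95)
v3: (4,-1) → rotate → (-1.61894,-3.79197) → ×s → (-2.29058,-5.36511) → (-2.29,-5.37)
v4: (4,0.5) → rotate → (-0.13775,-4.02877) → ×s → (-0.19490,-5.70016) → (-0.19,-5.70)
v5: (-1,3) → rotate → (3.12025,0.51385) → ×s → (4.41472,0.72702) → (4.41,0.73)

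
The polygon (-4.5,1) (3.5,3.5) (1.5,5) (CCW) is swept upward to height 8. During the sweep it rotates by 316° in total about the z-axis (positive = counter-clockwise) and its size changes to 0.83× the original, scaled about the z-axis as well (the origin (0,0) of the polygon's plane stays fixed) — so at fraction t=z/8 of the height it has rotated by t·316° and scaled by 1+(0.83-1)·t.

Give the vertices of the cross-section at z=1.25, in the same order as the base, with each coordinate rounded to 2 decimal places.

Cross-section at z=1.25: (-3.59,-2.69) (-0.37,4.80) (-2.74,4.28)

t = z/height = 1.25/8 = 0.15625
s = 1 + (scale-1)·z/height = 1 + (0.83-1)·1.25/8 = 0.973438
θ = twist·z/height = 316°·1.25/8 = 49.3750° = 0.861756 rad
cos θ = 0.651105, sin θ = 0.758987 (intermediates below are computed at full precision and shown rounded to 5 d.p.)
v1: (-4.5,1) → rotate → (-3.68896,-2.76434) → ×s → (-3.59097,-2.69091) → (-3.59,-2.69)
v2: (3.5,3.5) → rotate → (-0.37759,4.93532) → ×s → (-0.36756,4.80423) → (-0.37,4.80)
v3: (1.5,5) → rotate → (-2.81828,4.39401) → ×s → (-2.74342,4.27729) → (-2.74,4.28)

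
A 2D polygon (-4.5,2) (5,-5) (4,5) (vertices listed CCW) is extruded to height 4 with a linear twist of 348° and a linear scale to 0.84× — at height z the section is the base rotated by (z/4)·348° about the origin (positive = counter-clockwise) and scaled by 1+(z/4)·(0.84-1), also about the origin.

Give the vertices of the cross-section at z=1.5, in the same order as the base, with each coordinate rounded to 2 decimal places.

Cross-section at z=1.5: (1.32,-4.44) (0.52,6.63) (-6.02,-0.19)

t = z/height = 1.5/4 = 0.375
s = 1 + (scale-1)·z/height = 1 + (0.84-1)·1.5/4 = 0.940000
θ = twist·z/height = 348°·1.5/4 = 130.5000° = 2.277655 rad
cos θ = -0.649448, sin θ = 0.760406 (intermediates below are computed at full precision and shown rounded to 5 d.p.)
v1: (-4.5,2) → rotate → (1.40170,-4.72072) → ×s → (1.31760,-4.43748) → (1.32,-4.44)
v2: (5,-5) → rotate → (0.55479,7.04927) → ×s → (0.52150,6.62631) → (0.52,6.63)
v3: (4,5) → rotate → (-6.39982,-0.20562) → ×s → (-6.01583,-0.19328) → (-6.02,-0.19)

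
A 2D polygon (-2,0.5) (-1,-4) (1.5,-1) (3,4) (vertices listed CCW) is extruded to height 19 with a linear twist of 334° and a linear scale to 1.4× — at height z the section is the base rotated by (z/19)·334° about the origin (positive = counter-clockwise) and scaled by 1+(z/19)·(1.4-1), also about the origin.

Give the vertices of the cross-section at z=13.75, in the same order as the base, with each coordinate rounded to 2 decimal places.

t = z/height = 13.75/19 = 0.723684
s = 1 + (scale-1)·z/height = 1 + (1.4-1)·13.75/19 = 1.289474
θ = twist·z/height = 334°·13.75/19 = 241.7105° = 4.218645 rad
cos θ = -0.473926, sin θ = -0.880564 (intermediates below are computed at full precision and shown rounded to 5 d.p.)
v1: (-2,0.5) → rotate → (1.38814,1.52417) → ×s → (1.78996,1.96537) → (1.79,1.97)
v2: (-1,-4) → rotate → (-3.04833,2.77627) → ×s → (-3.93074,3.57993) → (-3.93,3.58)
v3: (1.5,-1) → rotate → (-1.59145,-0.84692) → ×s → (-2.05214,-1.09208) → (-2.05,-1.09)
v4: (3,4) → rotate → (2.10048,-4.53740) → ×s → (2.70851,-5.85086) → (2.71,-5.85)

Cross-section at z=13.75: (1.79,1.97) (-3.93,3.58) (-2.05,-1.09) (2.71,-5.85)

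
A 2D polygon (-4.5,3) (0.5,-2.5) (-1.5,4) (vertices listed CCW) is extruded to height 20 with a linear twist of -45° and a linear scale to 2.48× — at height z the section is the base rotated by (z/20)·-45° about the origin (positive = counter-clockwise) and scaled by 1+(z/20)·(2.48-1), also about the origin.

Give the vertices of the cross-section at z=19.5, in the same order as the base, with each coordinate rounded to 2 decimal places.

Cross-section at z=19.5: (-2.85,12.90) (-3.35,-5.25) (4.13,9.58)

t = z/height = 19.5/20 = 0.975
s = 1 + (scale-1)·z/height = 1 + (2.48-1)·19.5/20 = 2.443000
θ = twist·z/height = -45°·19.5/20 = -43.8750° = -0.765763 rad
cos θ = 0.720854, sin θ = -0.693087 (intermediates below are computed at full precision and shown rounded to 5 d.p.)
v1: (-4.5,3) → rotate → (-1.16458,5.28145) → ×s → (-2.84507,12.90259) → (-2.85,12.90)
v2: (0.5,-2.5) → rotate → (-1.37229,-2.14868) → ×s → (-3.35251,-5.24922) → (-3.35,-5.25)
v3: (-1.5,4) → rotate → (1.69107,3.92305) → ×s → (4.13128,9.58400) → (4.13,9.58)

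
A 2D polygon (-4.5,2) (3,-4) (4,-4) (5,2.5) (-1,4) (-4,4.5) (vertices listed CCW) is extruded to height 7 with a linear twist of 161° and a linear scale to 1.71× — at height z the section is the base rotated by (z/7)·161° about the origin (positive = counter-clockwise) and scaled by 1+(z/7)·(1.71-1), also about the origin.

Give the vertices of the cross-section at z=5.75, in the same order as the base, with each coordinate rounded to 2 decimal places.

Cross-section at z=5.75: (2.45,-7.40) (1.49,7.77) (0.43,8.95) (-8.25,3.20) (-3.62,-5.43) (-1.02,-9.48)

t = z/height = 5.75/7 = 0.821429
s = 1 + (scale-1)·z/height = 1 + (1.71-1)·5.75/7 = 1.583214
θ = twist·z/height = 161°·5.75/7 = 132.2500° = 2.308198 rad
cos θ = -0.672367, sin θ = 0.740218 (intermediates below are computed at full precision and shown rounded to 5 d.p.)
v1: (-4.5,2) → rotate → (1.54521,-4.67572) → ×s → (2.44641,-7.40266) → (2.45,-7.40)
v2: (3,-4) → rotate → (0.94377,4.91012) → ×s → (1.49419,7.77377) → (1.49,7.77)
v3: (4,-4) → rotate → (0.27141,5.65034) → ×s → (0.42969,8.94570) → (0.43,8.95)
v4: (5,2.5) → rotate → (-5.21238,2.02017) → ×s → (-8.25231,3.19837) → (-8.25,3.20)
v5: (-1,4) → rotate → (-2.28851,-3.42969) → ×s → (-3.62319,-5.42993) → (-3.62,-5.43)
v6: (-4,4.5) → rotate → (-0.64151,-5.98652) → ×s → (-1.01565,-9.47795) → (-1.02,-9.48)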